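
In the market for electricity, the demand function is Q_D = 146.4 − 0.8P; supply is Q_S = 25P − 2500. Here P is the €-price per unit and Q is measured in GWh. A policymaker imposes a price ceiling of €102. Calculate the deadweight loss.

€132.66

In inverse form: demand P = 183 − 1.25Q, supply P = 100 + 0.04Q.
Competitive equilibrium: 183 − 1.25Q = 100 + 0.04Q → Q* = 64.3411, P* = 102.5736.
At the ceiling P = 102, quantity supplied = (102 − 100)/0.04 = 50.
Willingness to pay at Q' = 50: 183 − 1.25·50 = 120.5.
ΔQ = 64.3411 − 50 = 14.3411; wedge = 120.5 − 102 = 18.5.
Welfare loss = ½ × 14.3411 × 18.5 = €132.66.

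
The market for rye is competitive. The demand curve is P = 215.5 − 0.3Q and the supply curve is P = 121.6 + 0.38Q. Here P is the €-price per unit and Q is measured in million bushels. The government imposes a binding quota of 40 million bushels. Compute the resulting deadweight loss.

€3271.24 million

Competitive equilibrium: 215.5 − 0.3Q = 121.6 + 0.38Q → Q* = 138.0882, P* = 174.0735.
At Q = 40: demand price = 215.5 − 0.3·40 = 203.5; supply price = 121.6 + 0.38·40 = 136.8.
ΔQ = 138.0882 − 40 = 98.0882; wedge = 203.5 − 136.8 = 66.7.
Welfare loss = ½ × 98.0882 × 66.7 = €3271.24 million.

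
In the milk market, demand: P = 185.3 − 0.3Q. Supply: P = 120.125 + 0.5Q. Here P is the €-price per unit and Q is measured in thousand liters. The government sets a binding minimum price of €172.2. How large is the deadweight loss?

€571.60 thousand

Competitive equilibrium: 185.3 − 0.3Q = 120.125 + 0.5Q → Q* = 81.4688, P* = 160.8594.
At the floor P = 172.2, quantity demanded = (185.3 − 172.2)/0.3 = 43.6667.
Sellers' marginal cost at Q' = 43.6667: 120.125 + 0.5·43.6667 = 141.9584.
ΔQ = 81.4688 − 43.6667 = 37.8021; wedge = 172.2 − 141.9584 = 30.2416.
Deadweight loss = ½ × 37.8021 × 30.2416 = €571.60 thousand.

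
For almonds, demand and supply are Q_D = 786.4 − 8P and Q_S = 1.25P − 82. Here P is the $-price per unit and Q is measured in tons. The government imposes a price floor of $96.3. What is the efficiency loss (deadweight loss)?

$173.19

In inverse form: demand P = 98.3 − 0.125Q, supply P = 65.6 + 0.8Q.
Competitive equilibrium: 98.3 − 0.125Q = 65.6 + 0.8Q → Q* = 35.35135, P* = 93.88108.
At the floor P = 96.3, quantity demanded = (98.3 − 96.3)/0.125 = 16.
Sellers' marginal cost at Q' = 16: 65.6 + 0.8·16 = 78.4.
ΔQ = 35.35135 − 16 = 19.35135; wedge = 96.3 − 78.4 = 17.9.
Deadweight loss = ½ × 19.35135 × 17.9 = $173.19.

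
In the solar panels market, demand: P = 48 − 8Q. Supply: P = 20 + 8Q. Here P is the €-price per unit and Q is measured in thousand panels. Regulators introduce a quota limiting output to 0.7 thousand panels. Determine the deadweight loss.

Competitive equilibrium: 48 − 8Q = 20 + 8Q → Q* = 1.75, P* = 34.
At Q = 0.7: demand price = 48 − 8·0.7 = 42.4; supply price = 20 + 8·0.7 = 25.6.
ΔQ = 1.75 − 0.7 = 1.05; wedge = 42.4 − 25.6 = 16.8.
Welfare loss = ½ × 1.05 × 16.8 = €8.82 thousand.

€8.82 thousand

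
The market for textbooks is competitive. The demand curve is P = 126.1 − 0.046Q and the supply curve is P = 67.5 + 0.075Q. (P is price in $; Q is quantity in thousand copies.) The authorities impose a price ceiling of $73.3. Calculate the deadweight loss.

Competitive equilibrium: 126.1 − 0.046Q = 67.5 + 0.075Q → Q* = 484.29752, P* = 103.82231.
At the ceiling P = 73.3, quantity supplied = (73.3 − 67.5)/0.075 = 77.33333.
Willingness to pay at Q' = 77.33333: 126.1 − 0.046·77.33333 = 122.54267.
ΔQ = 484.29752 − 77.33333 = 406.96419; wedge = 122.54267 − 73.3 = 49.24267.
DWL = ½ × 406.96419 × 49.24267 = $10020 thousand.

$10020 thousand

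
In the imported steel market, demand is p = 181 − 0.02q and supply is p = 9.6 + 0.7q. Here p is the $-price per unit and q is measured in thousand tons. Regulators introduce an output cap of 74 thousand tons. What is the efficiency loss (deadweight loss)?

$9689.12 thousand

Competitive equilibrium: 181 − 0.02q = 9.6 + 0.7q → q* = 238.0556, p* = 176.2389.
At q = 74: demand price = 181 − 0.02·74 = 179.52; supply price = 9.6 + 0.7·74 = 61.4.
Δq = 238.0556 − 74 = 164.0556; wedge = 179.52 − 61.4 = 118.12.
The triangle = ½ × 164.0556 × 118.12 = $9689.12 thousand.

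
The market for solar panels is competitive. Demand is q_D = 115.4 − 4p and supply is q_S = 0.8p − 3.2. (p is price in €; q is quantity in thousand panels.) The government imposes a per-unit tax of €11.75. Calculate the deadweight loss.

€46.02 thousand

In inverse form: demand p = 28.85 − 0.25q, supply p = 4 + 1.25q.
Competitive equilibrium: 28.85 − 0.25q = 4 + 1.25q → q* = 16.5667, p* = 24.7083.
With the tax, the buyer price exceeds the seller price by 11.75: (28.85 − 0.25q) − (4 + 1.25q) = 11.75 → q' = 8.7333.
Δq = 16.5667 − 8.7333 = 7.8334; the wedge equals the tax, 11.75.
The triangle = ½ × 7.8334 × 11.75 = €46.02 thousand.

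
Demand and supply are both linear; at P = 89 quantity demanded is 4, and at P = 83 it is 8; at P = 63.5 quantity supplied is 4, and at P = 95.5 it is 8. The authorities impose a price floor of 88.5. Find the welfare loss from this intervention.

Demand slope = (83 − 89)/(8 − 4) = −1.5, so P = 95 − 1.5Q.
Supply slope = (95.5 − 63.5)/(8 − 4) = 8, so P = 31.5 + 8Q.
Competitive equilibrium: 95 − 1.5Q = 31.5 + 8Q → Q* = 6.6842, P* = 84.9737.
At the floor P = 88.5, quantity demanded = (95 − 88.5)/1.5 = 4.3333.
Sellers' marginal cost at Q' = 4.3333: 31.5 + 8·4.3333 = 66.1664.
ΔQ = 6.6842 − 4.3333 = 2.3509; wedge = 88.5 − 66.1664 = 22.3336.
Welfare loss = ½ × 2.3509 × 22.3336 = 26.25.

26.25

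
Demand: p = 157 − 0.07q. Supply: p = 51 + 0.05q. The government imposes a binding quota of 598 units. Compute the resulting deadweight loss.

Competitive equilibrium: 157 − 0.07q = 51 + 0.05q → q* = 883.3333, p* = 95.1667.
At q = 598: demand price = 157 − 0.07·598 = 115.14; supply price = 51 + 0.05·598 = 80.9.
Δq = 883.3333 − 598 = 285.3333; wedge = 115.14 − 80.9 = 34.24.
DWL = ½ × 285.3333 × 34.24 = 4884.91.

4884.91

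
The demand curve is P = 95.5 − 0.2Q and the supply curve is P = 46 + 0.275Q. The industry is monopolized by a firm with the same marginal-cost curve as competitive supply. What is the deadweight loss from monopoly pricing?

226.43

Competitive equilibrium: 95.5 − 0.2Q = 46 + 0.275Q → Q* = 104.2105, P* = 74.6579.
Marginal revenue: MR = 95.5 − 0.4Q. Set MR = MC: 95.5 − 0.4Q = 46 + 0.275Q → Q_m = 73.3333.
Price P_m = 95.5 − 0.2·73.3333 = 80.8333; MC(Q_m) = 46 + 0.275·73.3333 = 66.1667.
Competitive Q* = 104.2105, so ΔQ = 30.8772; wedge = 80.8333 − 66.1667 = 14.6666.
The triangle = ½ × 30.8772 × 14.6666 = 226.43.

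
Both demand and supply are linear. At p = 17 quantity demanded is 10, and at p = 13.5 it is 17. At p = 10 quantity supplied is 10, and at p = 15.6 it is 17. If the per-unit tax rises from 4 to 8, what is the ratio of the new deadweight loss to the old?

Demand slope = (13.5 − 17)/(17 − 10) = −0.5, so p = 22 − 0.5q.
Supply slope = (15.6 − 10)/(17 − 10) = 0.8, so p = 2 + 0.8q.
Competitive equilibrium: 22 − 0.5q = 2 + 0.8q → q* = 15.3846, p* = 14.3077.
For a per-unit tax t: Δq = t/1.3, so DWL = ½·t·(t/1.3) = t²/2.6.
At t = 4: DWL = 6.154. At t = 8: DWL = 24.615.
Ratio = (8/4)² = 4.

4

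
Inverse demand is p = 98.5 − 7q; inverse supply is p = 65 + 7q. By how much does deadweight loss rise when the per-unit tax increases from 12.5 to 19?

Competitive equilibrium: 98.5 − 7q = 65 + 7q → q* = 2.3929, p* = 81.75.
For a per-unit tax t: Δq = t/14, so DWL = ½·t·(t/14) = t²/28.
At t = 12.5: DWL = 5.58. At t = 19: DWL = 12.893.
Increase = 12.893 − 5.58 = 7.31.

7.31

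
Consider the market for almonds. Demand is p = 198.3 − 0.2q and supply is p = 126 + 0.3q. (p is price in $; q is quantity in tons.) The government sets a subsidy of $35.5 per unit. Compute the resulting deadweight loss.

Competitive equilibrium: 198.3 − 0.2q = 126 + 0.3q → q* = 144.6, p* = 169.38.
The subsidy lowers effective supply by 35.5: p = 90.5 + 0.3q.
New quantity: 198.3 − 0.2q = 90.5 + 0.3q → q' = 215.6.
Overproduction Δq = 215.6 − 144.6 = 71; wedge = subsidy = 35.5.
Deadweight loss = ½ × 71 × 35.5 = $1260.25.

$1260.25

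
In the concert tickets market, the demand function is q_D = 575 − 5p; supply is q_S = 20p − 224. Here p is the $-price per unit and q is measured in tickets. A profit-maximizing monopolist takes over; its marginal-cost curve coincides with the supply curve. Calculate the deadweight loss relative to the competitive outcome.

In inverse form: demand p = 115 − 0.2q, supply p = 11.2 + 0.05q.
Competitive equilibrium: 115 − 0.2q = 11.2 + 0.05q → q* = 415.2, p* = 31.96.
Marginal revenue: MR = 115 − 0.4q. Set MR = MC: 115 − 0.4q = 11.2 + 0.05q → q_m = 230.6667.
Price p_m = 115 − 0.2·230.6667 = 68.8667; MC(q_m) = 11.2 + 0.05·230.6667 = 22.7333.
Competitive q* = 415.2, so Δq = 184.5333; wedge = 68.8667 − 22.7333 = 46.1334.
DWL = ½ × 184.5333 × 46.1334 = $4256.57.

$4256.57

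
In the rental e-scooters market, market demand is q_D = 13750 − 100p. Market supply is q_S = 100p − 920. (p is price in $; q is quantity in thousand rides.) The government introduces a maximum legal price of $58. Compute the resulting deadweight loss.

In inverse form: demand p = 137.5 − 0.01q, supply p = 9.2 + 0.01q.
Competitive equilibrium: 137.5 − 0.01q = 9.2 + 0.01q → q* = 6415, p* = 73.35.
At the ceiling p = 58, quantity supplied = (58 − 9.2)/0.01 = 4880.
Willingness to pay at q' = 4880: 137.5 − 0.01·4880 = 88.7.
Δq = 6415 − 4880 = 1535; wedge = 88.7 − 58 = 30.7.
The triangle = ½ × 1535 × 30.7 = $23562.25 thousand.

$23562.25 thousand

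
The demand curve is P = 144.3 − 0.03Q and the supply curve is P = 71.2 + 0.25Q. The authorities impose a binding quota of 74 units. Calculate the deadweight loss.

4899.40

Competitive equilibrium: 144.3 − 0.03Q = 71.2 + 0.25Q → Q* = 261.0714, P* = 136.4679.
At Q = 74: demand price = 144.3 − 0.03·74 = 142.08; supply price = 71.2 + 0.25·74 = 89.7.
ΔQ = 261.0714 − 74 = 187.0714; wedge = 142.08 − 89.7 = 52.38.
Deadweight loss = ½ × 187.0714 × 52.38 = 4899.40.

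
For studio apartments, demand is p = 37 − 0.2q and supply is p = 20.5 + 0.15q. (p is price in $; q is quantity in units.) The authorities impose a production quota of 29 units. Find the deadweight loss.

Competitive equilibrium: 37 − 0.2q = 20.5 + 0.15q → q* = 47.1429, p* = 27.5714.
At q = 29: demand price = 37 − 0.2·29 = 31.2; supply price = 20.5 + 0.15·29 = 24.85.
Δq = 47.1429 − 29 = 18.1429; wedge = 31.2 − 24.85 = 6.35.
The triangle = ½ × 18.1429 × 6.35 = $57.60.

$57.60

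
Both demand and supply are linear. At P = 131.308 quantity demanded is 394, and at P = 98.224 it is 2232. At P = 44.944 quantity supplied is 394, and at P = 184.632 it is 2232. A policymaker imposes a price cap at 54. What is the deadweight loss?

Demand slope = (98.224 − 131.308)/(2232 − 394) = −0.018, so P = 138.4 − 0.018Q.
Supply slope = (184.632 − 44.944)/(2232 − 394) = 0.076, so P = 15 + 0.076Q.
Competitive equilibrium: 138.4 − 0.018Q = 15 + 0.076Q → Q* = 1312.76596, P* = 114.77021.
At the ceiling P = 54, quantity supplied = (54 − 15)/0.076 = 513.15789.
Willingness to pay at Q' = 513.15789: 138.4 − 0.018·513.15789 = 129.16316.
ΔQ = 1312.76596 − 513.15789 = 799.60807; wedge = 129.16316 − 54 = 75.16316.
DWL = ½ × 799.60807 × 75.16316 = 30050.53.

30050.53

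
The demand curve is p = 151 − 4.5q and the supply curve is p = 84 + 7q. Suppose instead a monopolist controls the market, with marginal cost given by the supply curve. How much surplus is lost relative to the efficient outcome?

Competitive equilibrium: 151 − 4.5q = 84 + 7q → q* = 5.8261, p* = 124.7826.
Marginal revenue: MR = 151 − 9q. Set MR = MC: 151 − 9q = 84 + 7q → q_m = 4.1875.
Price p_m = 151 − 4.5·4.1875 = 132.1563; MC(q_m) = 84 + 7·4.1875 = 113.3125.
Competitive q* = 5.8261, so Δq = 1.6386; wedge = 132.1563 − 113.3125 = 18.8438.
The triangle = ½ × 1.6386 × 18.8438 = 15.44.

15.44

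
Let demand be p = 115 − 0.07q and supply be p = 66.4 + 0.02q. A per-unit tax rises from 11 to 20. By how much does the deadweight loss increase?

Competitive equilibrium: 115 − 0.07q = 66.4 + 0.02q → q* = 540, p* = 77.2.
For a per-unit tax t: Δq = t/0.09, so DWL = ½·t·(t/0.09) = t²/0.18.
At t = 11: DWL = 672.222. At t = 20: DWL = 2222.222.
Increase = 2222.222 − 672.222 = 1550.

1550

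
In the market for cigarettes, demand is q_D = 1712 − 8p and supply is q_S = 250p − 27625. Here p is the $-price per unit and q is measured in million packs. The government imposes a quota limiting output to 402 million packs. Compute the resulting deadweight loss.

$10336.81 million

In inverse form: demand p = 214 − 0.125q, supply p = 110.5 + 0.004q.
Competitive equilibrium: 214 − 0.125q = 110.5 + 0.004q → q* = 802.3256, p* = 113.7093.
At q = 402: demand price = 214 − 0.125·402 = 163.75; supply price = 110.5 + 0.004·402 = 112.108.
Δq = 802.3256 − 402 = 400.3256; wedge = 163.75 − 112.108 = 51.642.
The triangle = ½ × 400.3256 × 51.642 = $10336.81 million.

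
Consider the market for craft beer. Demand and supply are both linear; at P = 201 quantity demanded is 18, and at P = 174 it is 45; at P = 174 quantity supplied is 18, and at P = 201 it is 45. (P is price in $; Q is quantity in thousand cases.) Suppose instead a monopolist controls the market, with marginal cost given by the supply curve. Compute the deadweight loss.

$110.25 thousand

Demand slope = (174 − 201)/(45 − 18) = −1, so P = 219 − Q.
Supply slope = (201 − 174)/(45 − 18) = 1, so P = 156 + Q.
Competitive equilibrium: 219 − Q = 156 + Q → Q* = 31.5, P* = 187.5.
Marginal revenue: MR = 219 − 2Q. Set MR = MC: 219 − 2Q = 156 + Q → Q_m = 21.
Price P_m = 219 − 1·21 = 198; MC(Q_m) = 156 + 1·21 = 177.
Competitive Q* = 31.5, so ΔQ = 10.5; wedge = 198 − 177 = 21.
DWL = ½ × 10.5 × 21 = $110.25 thousand.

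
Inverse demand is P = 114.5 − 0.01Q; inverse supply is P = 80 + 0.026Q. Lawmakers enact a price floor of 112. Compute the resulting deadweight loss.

Competitive equilibrium: 114.5 − 0.01Q = 80 + 0.026Q → Q* = 958.3333, P* = 104.9167.
At the floor P = 112, quantity demanded = (114.5 − 112)/0.01 = 250.
Sellers' marginal cost at Q' = 250: 80 + 0.026·250 = 86.5.
ΔQ = 958.3333 − 250 = 708.3333; wedge = 112 − 86.5 = 25.5.
Deadweight loss = ½ × 708.3333 × 25.5 = 9031.25.

9031.25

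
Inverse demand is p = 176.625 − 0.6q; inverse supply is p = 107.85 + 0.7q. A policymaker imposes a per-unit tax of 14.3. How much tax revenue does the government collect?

599.225

Competitive equilibrium: 176.625 − 0.6q = 107.85 + 0.7q → q* = 52.90385, p* = 144.88269.
With the tax, the buyer price exceeds the seller price by 14.3: (176.625 − 0.6q) − (107.85 + 0.7q) = 14.3 → q' = 41.90385.
Tax revenue = 14.3 × 41.90385 = 599.225.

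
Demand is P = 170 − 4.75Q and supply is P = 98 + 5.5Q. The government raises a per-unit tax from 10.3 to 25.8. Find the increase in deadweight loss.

27.30

Competitive equilibrium: 170 − 4.75Q = 98 + 5.5Q → Q* = 7.0244, P* = 136.6341.
For a per-unit tax t: ΔQ = t/10.25, so DWL = ½·t·(t/10.25) = t²/20.5.
At t = 10.3: DWL = 5.175. At t = 25.8: DWL = 32.47.
Increase = 32.47 − 5.175 = 27.30.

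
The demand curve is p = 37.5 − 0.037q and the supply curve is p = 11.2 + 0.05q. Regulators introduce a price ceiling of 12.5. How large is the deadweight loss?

3320.84

Competitive equilibrium: 37.5 − 0.037q = 11.2 + 0.05q → q* = 302.2989, p* = 26.3149.
At the ceiling p = 12.5, quantity supplied = (12.5 − 11.2)/0.05 = 26.
Willingness to pay at q' = 26: 37.5 − 0.037·26 = 36.538.
Δq = 302.2989 − 26 = 276.2989; wedge = 36.538 − 12.5 = 24.038.
Deadweight loss = ½ × 276.2989 × 24.038 = 3320.84.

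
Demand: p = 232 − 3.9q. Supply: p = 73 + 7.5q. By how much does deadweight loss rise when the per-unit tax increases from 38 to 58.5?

Competitive equilibrium: 232 − 3.9q = 73 + 7.5q → q* = 13.9474, p* = 177.6053.
For a per-unit tax t: Δq = t/11.4, so DWL = ½·t·(t/11.4) = t²/22.8.
At t = 38: DWL = 63.333. At t = 58.5: DWL = 150.099.
Increase = 150.099 − 63.333 = 86.77.

86.77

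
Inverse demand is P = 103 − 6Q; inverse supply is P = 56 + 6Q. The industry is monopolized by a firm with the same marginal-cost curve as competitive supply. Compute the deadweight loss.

Competitive equilibrium: 103 − 6Q = 56 + 6Q → Q* = 3.9167, P* = 79.5.
Marginal revenue: MR = 103 − 12Q. Set MR = MC: 103 − 12Q = 56 + 6Q → Q_m = 2.6111.
Price P_m = 103 − 6·2.6111 = 87.3334; MC(Q_m) = 56 + 6·2.6111 = 71.6666.
Competitive Q* = 3.9167, so ΔQ = 1.3056; wedge = 87.3334 − 71.6666 = 15.6668.
DWL = ½ × 1.3056 × 15.6668 = 10.23.

10.23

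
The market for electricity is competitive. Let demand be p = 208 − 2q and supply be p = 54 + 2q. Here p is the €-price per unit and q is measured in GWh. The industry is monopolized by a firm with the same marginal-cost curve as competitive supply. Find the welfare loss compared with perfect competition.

Competitive equilibrium: 208 − 2q = 54 + 2q → q* = 38.5, p* = 131.
Marginal revenue: MR = 208 − 4q. Set MR = MC: 208 − 4q = 54 + 2q → q_m = 25.6667.
Price p_m = 208 − 2·25.6667 = 156.6666; MC(q_m) = 54 + 2·25.6667 = 105.3334.
Competitive q* = 38.5, so Δq = 12.8333; wedge = 156.6666 − 105.3334 = 51.3332.
Deadweight loss = ½ × 12.8333 × 51.3332 = €329.39.

€329.39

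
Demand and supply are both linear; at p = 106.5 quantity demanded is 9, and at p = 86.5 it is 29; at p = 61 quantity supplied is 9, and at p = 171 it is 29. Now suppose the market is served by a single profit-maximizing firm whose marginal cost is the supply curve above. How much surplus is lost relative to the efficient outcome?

14.79

Demand slope = (86.5 − 106.5)/(29 − 9) = −1, so p = 115.5 − q.
Supply slope = (171 − 61)/(29 − 9) = 5.5, so p = 11.5 + 5.5q.
Competitive equilibrium: 115.5 − q = 11.5 + 5.5q → q* = 16, p* = 99.5.
Marginal revenue: MR = 115.5 − 2q. Set MR = MC: 115.5 − 2q = 11.5 + 5.5q → q_m = 13.8667.
Price p_m = 115.5 − 1·13.8667 = 101.6333; MC(q_m) = 11.5 + 5.5·13.8667 = 87.7669.
Competitive q* = 16, so Δq = 2.1333; wedge = 101.6333 − 87.7669 = 13.8664.
Deadweight loss = ½ × 2.1333 × 13.8664 = 14.79.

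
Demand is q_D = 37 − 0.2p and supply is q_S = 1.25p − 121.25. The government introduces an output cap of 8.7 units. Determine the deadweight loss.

In inverse form: demand p = 185 − 5q, supply p = 97 + 0.8q.
Competitive equilibrium: 185 − 5q = 97 + 0.8q → q* = 15.1724, p* = 109.1379.
At q = 8.7: demand price = 185 − 5·8.7 = 141.5; supply price = 97 + 0.8·8.7 = 103.96.
Δq = 15.1724 − 8.7 = 6.4724; wedge = 141.5 − 103.96 = 37.54.
The triangle = ½ × 6.4724 × 37.54 = 121.49.

121.49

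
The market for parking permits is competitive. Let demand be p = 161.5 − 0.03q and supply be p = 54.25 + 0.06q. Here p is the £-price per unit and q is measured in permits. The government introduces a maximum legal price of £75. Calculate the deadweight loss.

£32194.53

Competitive equilibrium: 161.5 − 0.03q = 54.25 + 0.06q → q* = 1191.6667, p* = 125.75.
At the ceiling p = 75, quantity supplied = (75 − 54.25)/0.06 = 345.8333.
Willingness to pay at q' = 345.8333: 161.5 − 0.03·345.8333 = 151.125.
Δq = 1191.6667 − 345.8333 = 845.8334; wedge = 151.125 − 75 = 76.125.
Welfare loss = ½ × 845.8334 × 76.125 = £32194.53.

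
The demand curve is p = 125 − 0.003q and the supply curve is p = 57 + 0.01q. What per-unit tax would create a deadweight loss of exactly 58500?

Competitive equilibrium: 125 − 0.003q = 57 + 0.01q → q* = 5230.7692, p* = 109.3077.
A tax t gives Δq = t/0.013 and wedge t, so DWL = t²/0.026.
t²/0.026 = 58500 → t² = 1521 → t = 39.

39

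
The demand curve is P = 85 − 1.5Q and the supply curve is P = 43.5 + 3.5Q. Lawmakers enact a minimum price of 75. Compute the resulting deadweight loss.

Competitive equilibrium: 85 − 1.5Q = 43.5 + 3.5Q → Q* = 8.3, P* = 72.55.
At the floor P = 75, quantity demanded = (85 − 75)/1.5 = 6.6667.
Sellers' marginal cost at Q' = 6.6667: 43.5 + 3.5·6.6667 = 66.8335.
ΔQ = 8.3 − 6.6667 = 1.6333; wedge = 75 − 66.8335 = 8.1665.
DWL = ½ × 1.6333 × 8.1665 = 6.67.

6.67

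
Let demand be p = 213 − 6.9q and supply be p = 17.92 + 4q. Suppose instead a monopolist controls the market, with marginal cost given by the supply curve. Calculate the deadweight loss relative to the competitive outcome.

Competitive equilibrium: 213 − 6.9q = 17.92 + 4q → q* = 17.89725, p* = 89.50899.
Marginal revenue: MR = 213 − 13.8q. Set MR = MC: 213 − 13.8q = 17.92 + 4q → q_m = 10.95955.
Price p_m = 213 − 6.9·10.95955 = 137.37911; MC(q_m) = 17.92 + 4·10.95955 = 61.7582.
Competitive q* = 17.89725, so Δq = 6.9377; wedge = 137.37911 − 61.7582 = 75.62091.
Deadweight loss = ½ × 6.9377 × 75.62091 = 262.32.

262.32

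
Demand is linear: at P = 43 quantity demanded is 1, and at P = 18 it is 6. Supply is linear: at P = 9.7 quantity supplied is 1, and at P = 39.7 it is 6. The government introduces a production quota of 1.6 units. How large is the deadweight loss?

Demand slope = (18 − 43)/(6 − 1) = −5, so P = 48 − 5Q.
Supply slope = (39.7 − 9.7)/(6 − 1) = 6, so P = 3.7 + 6Q.
Competitive equilibrium: 48 − 5Q = 3.7 + 6Q → Q* = 4.0273, P* = 27.8636.
At Q = 1.6: demand price = 48 − 5·1.6 = 40; supply price = 3.7 + 6·1.6 = 13.3.
ΔQ = 4.0273 − 1.6 = 2.4273; wedge = 40 − 13.3 = 26.7.
Welfare loss = ½ × 2.4273 × 26.7 = 32.40.

32.40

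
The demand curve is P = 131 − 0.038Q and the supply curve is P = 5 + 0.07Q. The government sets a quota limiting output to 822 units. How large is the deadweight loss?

6414.936

Competitive equilibrium: 131 − 0.038Q = 5 + 0.07Q → Q* = 1166.66667, P* = 86.66667.
At Q = 822: demand price = 131 − 0.038·822 = 99.764; supply price = 5 + 0.07·822 = 62.54.
ΔQ = 1166.66667 − 822 = 344.66667; wedge = 99.764 − 62.54 = 37.224.
The triangle = ½ × 344.66667 × 37.224 = 6414.936.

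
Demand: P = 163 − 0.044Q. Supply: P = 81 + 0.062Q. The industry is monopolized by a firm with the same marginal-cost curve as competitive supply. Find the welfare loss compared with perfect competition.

2729.07

Competitive equilibrium: 163 − 0.044Q = 81 + 0.062Q → Q* = 773.58491, P* = 128.96226.
Marginal revenue: MR = 163 − 0.088Q. Set MR = MC: 163 − 0.088Q = 81 + 0.062Q → Q_m = 546.66667.
Price P_m = 163 − 0.044·546.66667 = 138.94667; MC(Q_m) = 81 + 0.062·546.66667 = 114.89333.
Competitive Q* = 773.58491, so ΔQ = 226.91824; wedge = 138.94667 − 114.89333 = 24.05334.
DWL = ½ × 226.91824 × 24.05334 = 2729.07.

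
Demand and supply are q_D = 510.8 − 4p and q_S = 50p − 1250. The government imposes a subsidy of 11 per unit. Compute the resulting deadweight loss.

224.07

In inverse form: demand p = 127.7 − 0.25q, supply p = 25 + 0.02q.
Competitive equilibrium: 127.7 − 0.25q = 25 + 0.02q → q* = 380.3704, p* = 32.6074.
The subsidy lowers effective supply by 11: p = 14 + 0.02q.
New quantity: 127.7 − 0.25q = 14 + 0.02q → q' = 421.1111.
Overproduction Δq = 421.1111 − 380.3704 = 40.7407; wedge = subsidy = 11.
The triangle = ½ × 40.7407 × 11 = 224.07.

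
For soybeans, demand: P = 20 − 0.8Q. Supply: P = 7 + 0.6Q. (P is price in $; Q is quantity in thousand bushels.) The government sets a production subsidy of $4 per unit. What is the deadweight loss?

$5.71 thousand

Competitive equilibrium: 20 − 0.8Q = 7 + 0.6Q → Q* = 9.2857, P* = 12.5714.
The subsidy lowers effective supply by 4: P = 3 + 0.6Q.
New quantity: 20 − 0.8Q = 3 + 0.6Q → Q' = 12.1429.
Overproduction ΔQ = 12.1429 − 9.2857 = 2.8572; wedge = subsidy = 4.
The triangle = ½ × 2.8572 × 4 = $5.71 thousand.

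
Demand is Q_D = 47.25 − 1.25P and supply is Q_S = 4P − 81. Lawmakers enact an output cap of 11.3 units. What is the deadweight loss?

15.39

In inverse form: demand P = 37.8 − 0.8Q, supply P = 20.25 + 0.25Q.
Competitive equilibrium: 37.8 − 0.8Q = 20.25 + 0.25Q → Q* = 16.7143, P* = 24.4286.
At Q = 11.3: demand price = 37.8 − 0.8·11.3 = 28.76; supply price = 20.25 + 0.25·11.3 = 23.075.
ΔQ = 16.7143 − 11.3 = 5.4143; wedge = 28.76 − 23.075 = 5.685.
The triangle = ½ × 5.4143 × 5.685 = 15.39.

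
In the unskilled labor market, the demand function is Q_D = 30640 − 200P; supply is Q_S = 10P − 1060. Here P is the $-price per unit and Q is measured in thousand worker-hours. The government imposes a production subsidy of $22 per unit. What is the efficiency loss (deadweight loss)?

$2304.76 thousand

In inverse form: demand P = 153.2 − 0.005Q, supply P = 106 + 0.1Q.
Competitive equilibrium: 153.2 − 0.005Q = 106 + 0.1Q → Q* = 449.5238, P* = 150.9524.
The subsidy lowers effective supply by 22: P = 84 + 0.1Q.
New quantity: 153.2 − 0.005Q = 84 + 0.1Q → Q' = 659.0476.
Overproduction ΔQ = 659.0476 − 449.5238 = 209.5238; wedge = subsidy = 22.
Welfare loss = ½ × 209.5238 × 22 = $2304.76 thousand.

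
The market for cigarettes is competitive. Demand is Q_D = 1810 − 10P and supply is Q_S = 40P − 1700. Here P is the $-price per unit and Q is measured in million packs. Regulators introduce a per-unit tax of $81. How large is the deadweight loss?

$26244 million

In inverse form: demand P = 181 − 0.1Q, supply P = 42.5 + 0.025Q.
Competitive equilibrium: 181 − 0.1Q = 42.5 + 0.025Q → Q* = 1108, P* = 70.2.
With the tax, the buyer price exceeds the seller price by 81: (181 − 0.1Q) − (42.5 + 0.025Q) = 81 → Q' = 460.
ΔQ = 1108 − 460 = 648; the wedge equals the tax, 81.
Welfare loss = ½ × 648 × 81 = $26244 million.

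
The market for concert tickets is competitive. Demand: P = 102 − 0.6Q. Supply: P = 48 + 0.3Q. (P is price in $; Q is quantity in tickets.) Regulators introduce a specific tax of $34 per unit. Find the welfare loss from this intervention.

Competitive equilibrium: 102 − 0.6Q = 48 + 0.3Q → Q* = 60, P* = 66.
With the tax, the buyer price exceeds the seller price by 34: (102 − 0.6Q) − (48 + 0.3Q) = 34 → Q' = 22.2222.
ΔQ = 60 − 22.2222 = 37.7778; the wedge equals the tax, 34.
DWL = ½ × 37.7778 × 34 = $642.22.

$642.22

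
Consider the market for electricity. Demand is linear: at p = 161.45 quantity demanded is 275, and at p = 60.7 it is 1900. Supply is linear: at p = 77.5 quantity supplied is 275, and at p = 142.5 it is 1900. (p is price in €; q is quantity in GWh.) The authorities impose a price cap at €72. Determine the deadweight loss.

Demand slope = (60.7 − 161.45)/(1900 − 275) = −0.062, so p = 178.5 − 0.062q.
Supply slope = (142.5 − 77.5)/(1900 − 275) = 0.04, so p = 66.5 + 0.04q.
Competitive equilibrium: 178.5 − 0.062q = 66.5 + 0.04q → q* = 1098.0392, p* = 110.4216.
At the ceiling p = 72, quantity supplied = (72 − 66.5)/0.04 = 137.5.
Willingness to pay at q' = 137.5: 178.5 − 0.062·137.5 = 169.975.
Δq = 1098.0392 − 137.5 = 960.5392; wedge = 169.975 − 72 = 97.975.
DWL = ½ × 960.5392 × 97.975 = €47054.41.

€47054.41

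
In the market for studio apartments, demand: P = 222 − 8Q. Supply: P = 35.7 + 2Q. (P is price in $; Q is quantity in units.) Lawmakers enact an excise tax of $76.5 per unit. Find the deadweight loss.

$292.61

Competitive equilibrium: 222 − 8Q = 35.7 + 2Q → Q* = 18.63, P* = 72.96.
With the tax, the buyer price exceeds the seller price by 76.5: (222 − 8Q) − (35.7 + 2Q) = 76.5 → Q' = 10.98.
ΔQ = 18.63 − 10.98 = 7.65; the wedge equals the tax, 76.5.
DWL = ½ × 7.65 × 76.5 = $292.61.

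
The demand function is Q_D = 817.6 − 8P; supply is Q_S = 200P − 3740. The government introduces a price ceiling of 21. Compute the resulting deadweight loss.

In inverse form: demand P = 102.2 − 0.125Q, supply P = 18.7 + 0.005Q.
Competitive equilibrium: 102.2 − 0.125Q = 18.7 + 0.005Q → Q* = 642.3077, P* = 21.9115.
At the ceiling P = 21, quantity supplied = (21 − 18.7)/0.005 = 460.
Willingness to pay at Q' = 460: 102.2 − 0.125·460 = 44.7.
ΔQ = 642.3077 − 460 = 182.3077; wedge = 44.7 − 21 = 23.7.
DWL = ½ × 182.3077 × 23.7 = 2160.35.

2160.35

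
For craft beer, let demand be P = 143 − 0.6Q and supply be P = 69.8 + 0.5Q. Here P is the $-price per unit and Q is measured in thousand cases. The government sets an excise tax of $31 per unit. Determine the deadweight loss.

Competitive equilibrium: 143 − 0.6Q = 69.8 + 0.5Q → Q* = 66.5455, P* = 103.0727.
With the tax, the buyer price exceeds the seller price by 31: (143 − 0.6Q) − (69.8 + 0.5Q) = 31 → Q' = 38.3636.
ΔQ = 66.5455 − 38.3636 = 28.1819; the wedge equals the tax, 31.
Deadweight loss = ½ × 28.1819 × 31 = $436.82 thousand.

$436.82 thousand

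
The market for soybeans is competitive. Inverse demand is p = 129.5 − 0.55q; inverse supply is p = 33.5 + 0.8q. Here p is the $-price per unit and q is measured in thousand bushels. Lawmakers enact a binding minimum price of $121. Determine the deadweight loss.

Competitive equilibrium: 129.5 − 0.55q = 33.5 + 0.8q → q* = 71.1111, p* = 90.3889.
At the floor p = 121, quantity demanded = (129.5 − 121)/0.55 = 15.4545.
Sellers' marginal cost at q' = 15.4545: 33.5 + 0.8·15.4545 = 45.8636.
Δq = 71.1111 − 15.4545 = 55.6566; wedge = 121 − 45.8636 = 75.1364.
DWL = ½ × 55.6566 × 75.1364 = $2090.92 thousand.

$2090.92 thousand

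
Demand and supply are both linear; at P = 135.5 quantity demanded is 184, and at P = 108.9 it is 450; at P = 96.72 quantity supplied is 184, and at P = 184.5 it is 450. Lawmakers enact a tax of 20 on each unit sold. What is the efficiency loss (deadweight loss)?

Demand slope = (108.9 − 135.5)/(450 − 184) = −0.1, so P = 153.9 − 0.1Q.
Supply slope = (184.5 − 96.72)/(450 − 184) = 0.33, so P = 36 + 0.33Q.
Competitive equilibrium: 153.9 − 0.1Q = 36 + 0.33Q → Q* = 274.186, P* = 126.4814.
With the tax, the buyer price exceeds the seller price by 20: (153.9 − 0.1Q) − (36 + 0.33Q) = 20 → Q' = 227.6744.
ΔQ = 274.186 − 227.6744 = 46.5116; the wedge equals the tax, 20.
Deadweight loss = ½ × 46.5116 × 20 = 465.12.

465.12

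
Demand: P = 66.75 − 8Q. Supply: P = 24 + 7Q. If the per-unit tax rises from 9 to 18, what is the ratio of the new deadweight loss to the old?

4

Competitive equilibrium: 66.75 − 8Q = 24 + 7Q → Q* = 2.85, P* = 43.95.
For a per-unit tax t: ΔQ = t/15, so DWL = ½·t·(t/15) = t²/30.
At t = 9: DWL = 2.7. At t = 18: DWL = 10.8.
Ratio = (18/9)² = 4.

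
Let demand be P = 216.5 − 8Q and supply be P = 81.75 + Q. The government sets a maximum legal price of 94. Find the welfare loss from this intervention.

Competitive equilibrium: 216.5 − 8Q = 81.75 + Q → Q* = 14.9722, P* = 96.7222.
At the ceiling P = 94, quantity supplied = (94 − 81.75)/1 = 12.25.
Willingness to pay at Q' = 12.25: 216.5 − 8·12.25 = 118.5.
ΔQ = 14.9722 − 12.25 = 2.7222; wedge = 118.5 − 94 = 24.5.
Welfare loss = ½ × 2.7222 × 24.5 = 33.35.

33.35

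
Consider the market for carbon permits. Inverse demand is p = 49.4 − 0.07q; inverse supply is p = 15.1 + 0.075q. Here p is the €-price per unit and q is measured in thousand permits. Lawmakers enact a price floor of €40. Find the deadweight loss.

Competitive equilibrium: 49.4 − 0.07q = 15.1 + 0.075q → q* = 236.5517, p* = 32.8414.
At the floor p = 40, quantity demanded = (49.4 − 40)/0.07 = 134.2857.
Sellers' marginal cost at q' = 134.2857: 15.1 + 0.075·134.2857 = 25.1714.
Δq = 236.5517 − 134.2857 = 102.266; wedge = 40 − 25.1714 = 14.8286.
Deadweight loss = ½ × 102.266 × 14.8286 = €758.23 thousand.

€758.23 thousand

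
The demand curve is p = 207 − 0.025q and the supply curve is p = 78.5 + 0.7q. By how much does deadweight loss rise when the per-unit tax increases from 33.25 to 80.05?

Competitive equilibrium: 207 − 0.025q = 78.5 + 0.7q → q* = 177.2414, p* = 202.569.
For a per-unit tax t: Δq = t/0.725, so DWL = ½·t·(t/0.725) = t²/1.45.
At t = 33.25: DWL = 762.457. At t = 80.05: DWL = 4419.312.
Increase = 4419.312 − 762.457 = 3656.86.

3656.86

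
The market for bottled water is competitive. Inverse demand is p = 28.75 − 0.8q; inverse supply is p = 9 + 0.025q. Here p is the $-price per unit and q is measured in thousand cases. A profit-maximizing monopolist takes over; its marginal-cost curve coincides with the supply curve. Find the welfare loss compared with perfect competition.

Competitive equilibrium: 28.75 − 0.8q = 9 + 0.025q → q* = 23.9394, p* = 9.5985.
Marginal revenue: MR = 28.75 − 1.6q. Set MR = MC: 28.75 − 1.6q = 9 + 0.025q → q_m = 12.1538.
Price p_m = 28.75 − 0.8·12.1538 = 19.027; MC(q_m) = 9 + 0.025·12.1538 = 9.3038.
Competitive q* = 23.9394, so Δq = 11.7856; wedge = 19.027 − 9.3038 = 9.7232.
Welfare loss = ½ × 11.7856 × 9.7232 = $57.30 thousand.

$57.30 thousand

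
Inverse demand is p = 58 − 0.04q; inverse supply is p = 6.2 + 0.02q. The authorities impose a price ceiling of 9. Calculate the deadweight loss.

Competitive equilibrium: 58 − 0.04q = 6.2 + 0.02q → q* = 863.3333, p* = 23.4667.
At the ceiling p = 9, quantity supplied = (9 − 6.2)/0.02 = 140.
Willingness to pay at q' = 140: 58 − 0.04·140 = 52.4.
Δq = 863.3333 − 140 = 723.3333; wedge = 52.4 − 9 = 43.4.
DWL = ½ × 723.3333 × 43.4 = 15696.33.

15696.33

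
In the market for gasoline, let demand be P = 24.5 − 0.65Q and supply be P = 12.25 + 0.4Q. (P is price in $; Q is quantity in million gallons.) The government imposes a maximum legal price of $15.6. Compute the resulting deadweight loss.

Competitive equilibrium: 24.5 − 0.65Q = 12.25 + 0.4Q → Q* = 11.6667, P* = 16.9167.
At the ceiling P = 15.6, quantity supplied = (15.6 − 12.25)/0.4 = 8.375.
Willingness to pay at Q' = 8.375: 24.5 − 0.65·8.375 = 19.0563.
ΔQ = 11.6667 − 8.375 = 3.2917; wedge = 19.0563 − 15.6 = 3.4563.
Deadweight loss = ½ × 3.2917 × 3.4563 = $5.69 million.

$5.69 million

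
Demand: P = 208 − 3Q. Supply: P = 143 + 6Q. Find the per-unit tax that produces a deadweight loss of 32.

24

Competitive equilibrium: 208 − 3Q = 143 + 6Q → Q* = 7.2222, P* = 186.3333.
A tax t gives ΔQ = t/9 and wedge t, so DWL = t²/18.
t²/18 = 32 → t² = 576 → t = 24.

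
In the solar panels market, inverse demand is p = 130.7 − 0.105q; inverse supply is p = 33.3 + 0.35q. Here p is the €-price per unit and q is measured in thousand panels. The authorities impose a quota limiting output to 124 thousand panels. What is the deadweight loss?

€1845.45 thousand

Competitive equilibrium: 130.7 − 0.105q = 33.3 + 0.35q → q* = 214.0659, p* = 108.2231.
At q = 124: demand price = 130.7 − 0.105·124 = 117.68; supply price = 33.3 + 0.35·124 = 76.7.
Δq = 214.0659 − 124 = 90.0659; wedge = 117.68 − 76.7 = 40.98.
The triangle = ½ × 90.0659 × 40.98 = €1845.45 thousand.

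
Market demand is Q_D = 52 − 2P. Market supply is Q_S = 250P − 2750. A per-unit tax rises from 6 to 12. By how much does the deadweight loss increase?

In inverse form: demand P = 26 − 0.5Q, supply P = 11 + 0.004Q.
Competitive equilibrium: 26 − 0.5Q = 11 + 0.004Q → Q* = 29.7619, P* = 11.119.
For a per-unit tax t: ΔQ = t/0.504, so DWL = ½·t·(t/0.504) = t²/1.008.
At t = 6: DWL = 35.714. At t = 12: DWL = 142.857.
Increase = 142.857 − 35.714 = 107.14.

107.14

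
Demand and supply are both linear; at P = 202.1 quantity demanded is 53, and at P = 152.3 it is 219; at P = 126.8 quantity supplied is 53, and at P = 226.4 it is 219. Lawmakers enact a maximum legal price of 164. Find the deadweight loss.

211.25

Demand slope = (152.3 − 202.1)/(219 − 53) = −0.3, so P = 218 − 0.3Q.
Supply slope = (226.4 − 126.8)/(219 − 53) = 0.6, so P = 95 + 0.6Q.
Competitive equilibrium: 218 − 0.3Q = 95 + 0.6Q → Q* = 136.6667, P* = 177.
At the ceiling P = 164, quantity supplied = (164 − 95)/0.6 = 115.
Willingness to pay at Q' = 115: 218 − 0.3·115 = 183.5.
ΔQ = 136.6667 − 115 = 21.6667; wedge = 183.5 − 164 = 19.5.
Welfare loss = ½ × 21.6667 × 19.5 = 211.25.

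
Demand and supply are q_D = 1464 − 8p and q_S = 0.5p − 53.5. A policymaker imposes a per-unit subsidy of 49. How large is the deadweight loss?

In inverse form: demand p = 183 − 0.125q, supply p = 107 + 2q.
Competitive equilibrium: 183 − 0.125q = 107 + 2q → q* = 35.7647, p* = 178.5294.
The subsidy lowers effective supply by 49: p = 58 + 2q.
New quantity: 183 − 0.125q = 58 + 2q → q' = 58.8235.
Overproduction Δq = 58.8235 − 35.7647 = 23.0588; wedge = subsidy = 49.
DWL = ½ × 23.0588 × 49 = 564.94.

564.94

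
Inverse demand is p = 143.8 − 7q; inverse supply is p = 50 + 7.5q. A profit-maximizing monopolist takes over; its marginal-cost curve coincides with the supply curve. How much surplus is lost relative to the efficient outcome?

Competitive equilibrium: 143.8 − 7q = 50 + 7.5q → q* = 6.469, p* = 98.5172.
Marginal revenue: MR = 143.8 − 14q. Set MR = MC: 143.8 − 14q = 50 + 7.5q → q_m = 4.3628.
Price p_m = 143.8 − 7·4.3628 = 113.2604; MC(q_m) = 50 + 7.5·4.3628 = 82.721.
Competitive q* = 6.469, so Δq = 2.1062; wedge = 113.2604 − 82.721 = 30.5394.
The triangle = ½ × 2.1062 × 30.5394 = 32.16.

32.16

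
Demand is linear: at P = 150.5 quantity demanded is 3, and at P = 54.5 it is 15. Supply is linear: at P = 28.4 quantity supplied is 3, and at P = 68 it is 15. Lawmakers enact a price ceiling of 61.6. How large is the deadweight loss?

3.13

Demand slope = (54.5 − 150.5)/(15 − 3) = −8, so P = 174.5 − 8Q.
Supply slope = (68 − 28.4)/(15 − 3) = 3.3, so P = 18.5 + 3.3Q.
Competitive equilibrium: 174.5 − 8Q = 18.5 + 3.3Q → Q* = 13.8053, P* = 64.0575.
At the ceiling P = 61.6, quantity supplied = (61.6 − 18.5)/3.3 = 13.0606.
Willingness to pay at Q' = 13.0606: 174.5 − 8·13.0606 = 70.0152.
ΔQ = 13.8053 − 13.0606 = 0.7447; wedge = 70.0152 − 61.6 = 8.4152.
The triangle = ½ × 0.7447 × 8.4152 = 3.13.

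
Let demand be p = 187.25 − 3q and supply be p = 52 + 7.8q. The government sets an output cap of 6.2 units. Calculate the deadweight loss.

Competitive equilibrium: 187.25 − 3q = 52 + 7.8q → q* = 12.5231, p* = 149.6806.
At q = 6.2: demand price = 187.25 − 3·6.2 = 168.65; supply price = 52 + 7.8·6.2 = 100.36.
Δq = 12.5231 − 6.2 = 6.3231; wedge = 168.65 − 100.36 = 68.29.
DWL = ½ × 6.3231 × 68.29 = 215.90.

215.90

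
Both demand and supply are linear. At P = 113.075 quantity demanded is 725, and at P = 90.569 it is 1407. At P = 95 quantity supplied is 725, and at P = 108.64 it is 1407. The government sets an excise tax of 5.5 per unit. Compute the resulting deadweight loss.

Demand slope = (90.569 − 113.075)/(1407 − 725) = −0.033, so P = 137 − 0.033Q.
Supply slope = (108.64 − 95)/(1407 − 725) = 0.02, so P = 80.5 + 0.02Q.
Competitive equilibrium: 137 − 0.033Q = 80.5 + 0.02Q → Q* = 1066.0377, P* = 101.8208.
With the tax, the buyer price exceeds the seller price by 5.5: (137 − 0.033Q) − (80.5 + 0.02Q) = 5.5 → Q' = 962.2642.
ΔQ = 1066.0377 − 962.2642 = 103.7735; the wedge equals the tax, 5.5.
DWL = ½ × 103.7735 × 5.5 = 285.38.

285.38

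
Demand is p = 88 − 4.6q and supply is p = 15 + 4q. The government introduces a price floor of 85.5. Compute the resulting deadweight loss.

271.42

Competitive equilibrium: 88 − 4.6q = 15 + 4q → q* = 8.4884, p* = 48.9535.
At the floor p = 85.5, quantity demanded = (88 − 85.5)/4.6 = 0.5435.
Sellers' marginal cost at q' = 0.5435: 15 + 4·0.5435 = 17.174.
Δq = 8.4884 − 0.5435 = 7.9449; wedge = 85.5 − 17.174 = 68.326.
DWL = ½ × 7.9449 × 68.326 = 271.42.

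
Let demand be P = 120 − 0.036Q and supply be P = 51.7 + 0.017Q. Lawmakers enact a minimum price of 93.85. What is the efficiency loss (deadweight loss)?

Competitive equilibrium: 120 − 0.036Q = 51.7 + 0.017Q → Q* = 1288.6792, P* = 73.6075.
At the floor P = 93.85, quantity demanded = (120 − 93.85)/0.036 = 726.3889.
Sellers' marginal cost at Q' = 726.3889: 51.7 + 0.017·726.3889 = 64.0486.
ΔQ = 1288.6792 − 726.3889 = 562.2903; wedge = 93.85 − 64.0486 = 29.8014.
DWL = ½ × 562.2903 × 29.8014 = 8378.52.

8378.52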